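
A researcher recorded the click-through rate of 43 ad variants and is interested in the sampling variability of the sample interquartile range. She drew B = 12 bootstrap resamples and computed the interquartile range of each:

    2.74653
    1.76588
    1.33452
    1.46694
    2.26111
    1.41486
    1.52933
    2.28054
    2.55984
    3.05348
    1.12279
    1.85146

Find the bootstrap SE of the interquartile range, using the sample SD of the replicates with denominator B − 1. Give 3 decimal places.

Bootstrap SE is the standard deviation of the 12 replicate interquartile ranges.
Mean of replicates: (2.74653 + 1.76588 + 1.33452 + 1.46694 + 2.26111 + 1.41486 + 1.52933 + 2.28054 + 2.55984 + 3.05348 + 1.12279 + 1.85146) / 12 = 23.387280 / 12 = 1.948940
Sum of squared deviations: (+0.797590)² + (−0.183060)² + (−0.614420)² + (−0.482000)² + (+0.312170)² + (−0.534080)² + (−0.419610)² + (+0.331600)² + (+0.610900)² + (+1.104540)² + (−0.826150)² + (−0.097480)² = 4.233453
Variance = 4.233453 / 11 = 0.384859
SE* = √0.384859

SE* = 0.620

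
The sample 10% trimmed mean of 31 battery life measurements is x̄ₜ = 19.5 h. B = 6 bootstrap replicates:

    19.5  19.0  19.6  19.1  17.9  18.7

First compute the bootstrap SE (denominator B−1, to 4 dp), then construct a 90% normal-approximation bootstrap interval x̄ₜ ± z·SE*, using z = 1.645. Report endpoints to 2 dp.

(18.48, 20.52)

Mean of replicates = 18.9667; sum of squared deviations = 1.9133; SE* = √(1.9133/5) = 0.6186
Margin = 1.645 × 0.6186 = 1.018
Interval: 19.5 ± 1.018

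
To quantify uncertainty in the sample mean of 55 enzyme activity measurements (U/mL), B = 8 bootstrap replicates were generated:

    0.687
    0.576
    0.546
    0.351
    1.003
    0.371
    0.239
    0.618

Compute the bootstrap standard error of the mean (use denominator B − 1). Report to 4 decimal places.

SE* = 0.2383

Bootstrap SE is the standard deviation of the 8 replicate means.
Mean of replicates: (0.687 + 0.576 + 0.546 + 0.351 + 1.003 + 0.371 + 0.239 + 0.618) / 8 = 4.39100 / 8 = 0.54888
Sum of squared deviations: (+0.13813)² + (+0.02712)² + (−0.00287)² + (−0.19788)² + (+0.45412)² + (−0.17788)² + (−0.30988)² + (+0.06912)² = 0.39765
Variance = 0.39765 / 7 = 0.05681
SE* = √0.05681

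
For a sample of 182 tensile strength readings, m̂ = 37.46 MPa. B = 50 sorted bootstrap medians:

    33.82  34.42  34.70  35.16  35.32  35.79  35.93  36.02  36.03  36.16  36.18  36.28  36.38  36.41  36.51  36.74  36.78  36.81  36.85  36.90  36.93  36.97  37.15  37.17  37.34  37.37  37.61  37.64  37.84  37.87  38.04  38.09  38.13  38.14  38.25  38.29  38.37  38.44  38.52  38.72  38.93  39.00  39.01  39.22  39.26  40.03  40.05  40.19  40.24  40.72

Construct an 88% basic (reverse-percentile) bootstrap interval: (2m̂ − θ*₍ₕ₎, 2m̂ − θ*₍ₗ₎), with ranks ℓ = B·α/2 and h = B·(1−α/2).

(34.87, 40.22)

Percentile endpoints at ranks 3 and 47: θ*₍3₎ = 34.70, θ*₍47₎ = 40.05.
Basic interval reflects these around m̂:
  lower = 2 × 37.46 − 40.05 = 34.87
  upper = 2 × 37.46 − 34.70 = 40.22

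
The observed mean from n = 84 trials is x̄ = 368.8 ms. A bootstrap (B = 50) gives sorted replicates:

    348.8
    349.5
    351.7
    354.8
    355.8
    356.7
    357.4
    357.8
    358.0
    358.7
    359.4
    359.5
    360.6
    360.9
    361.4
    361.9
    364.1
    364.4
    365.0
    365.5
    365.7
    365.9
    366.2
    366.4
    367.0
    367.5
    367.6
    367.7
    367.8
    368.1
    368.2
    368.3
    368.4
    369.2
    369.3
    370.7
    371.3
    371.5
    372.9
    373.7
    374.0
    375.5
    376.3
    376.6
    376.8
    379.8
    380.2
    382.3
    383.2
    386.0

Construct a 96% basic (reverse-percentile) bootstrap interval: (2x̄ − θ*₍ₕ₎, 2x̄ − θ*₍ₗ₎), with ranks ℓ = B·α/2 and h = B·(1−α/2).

Percentile endpoints at ranks 1 and 49: θ*₍1₎ = 348.8, θ*₍49₎ = 383.2.
Basic interval reflects these around x̄:
  lower = 2 × 368.8 − 383.2 = 354.4
  upper = 2 × 368.8 − 348.8 = 388.8

(354.4, 388.8)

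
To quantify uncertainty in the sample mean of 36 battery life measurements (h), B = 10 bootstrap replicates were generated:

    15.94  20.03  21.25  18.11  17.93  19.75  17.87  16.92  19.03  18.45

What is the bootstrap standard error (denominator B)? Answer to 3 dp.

Bootstrap SE is the standard deviation of the 10 replicate means.
Mean of replicates: (15.94 + 20.03 + 21.25 + 18.11 + 17.93 + 19.75 + 17.87 + 16.92 + 19.03 + 18.45) / 10 = 185.2800 / 10 = 18.5280
Sum of squared deviations: (−2.5880)² + (+1.5020)² + (+2.7220)² + (−0.4180)² + (−0.5980)² + (+1.2220)² + (−0.6580)² + (−1.6080)² + (+0.5020)² + (−0.0780)² = 21.6654
Variance = 21.6654 / 10 = 2.1665
SE* = √2.1665

SE* = 1.472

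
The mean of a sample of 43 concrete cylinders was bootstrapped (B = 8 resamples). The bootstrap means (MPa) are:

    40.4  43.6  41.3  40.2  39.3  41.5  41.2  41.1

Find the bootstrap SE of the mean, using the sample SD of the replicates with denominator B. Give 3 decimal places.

SE* = 1.172

Bootstrap SE is the standard deviation of the 8 replicate means.
Mean of replicates: (40.4 + 43.6 + 41.3 + 40.2 + 39.3 + 41.5 + 41.2 + 41.1) / 8 = 328.6000 / 8 = 41.0750
Sum of squared deviations: (−0.6750)² + (+2.5250)² + (+0.2250)² + (−0.8750)² + (−1.7750)² + (+0.4250)² + (+0.1250)² + (+0.0250)² = 10.9950
Variance = 10.9950 / 8 = 1.3744
SE* = √1.3744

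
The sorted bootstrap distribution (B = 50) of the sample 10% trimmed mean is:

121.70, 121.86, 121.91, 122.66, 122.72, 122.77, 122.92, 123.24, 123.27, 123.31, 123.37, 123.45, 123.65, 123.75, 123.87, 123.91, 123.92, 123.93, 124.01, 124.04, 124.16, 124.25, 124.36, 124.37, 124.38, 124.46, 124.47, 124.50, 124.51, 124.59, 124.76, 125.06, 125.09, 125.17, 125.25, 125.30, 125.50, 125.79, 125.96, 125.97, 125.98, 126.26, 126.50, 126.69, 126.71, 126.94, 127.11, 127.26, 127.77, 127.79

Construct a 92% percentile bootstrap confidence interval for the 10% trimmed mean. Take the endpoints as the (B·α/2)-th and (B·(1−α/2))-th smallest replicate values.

α = 0.08; lower rank = 50 × 0.040 = 2; upper rank = 50 × 0.960 = 48.
The 2nd smallest replicate is 121.86; the 48th is 127.26.

(121.86, 127.26)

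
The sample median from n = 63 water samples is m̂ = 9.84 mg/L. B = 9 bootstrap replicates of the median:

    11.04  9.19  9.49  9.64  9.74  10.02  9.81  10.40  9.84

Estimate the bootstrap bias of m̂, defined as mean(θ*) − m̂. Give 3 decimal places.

bias = +0.068

mean(θ*) = (11.04 + 9.19 + 9.49 + 9.64 + 9.74 + 10.02 + 9.81 + 10.40 + 9.84) / 9 = 9.9078
bias = 9.9078 − 9.84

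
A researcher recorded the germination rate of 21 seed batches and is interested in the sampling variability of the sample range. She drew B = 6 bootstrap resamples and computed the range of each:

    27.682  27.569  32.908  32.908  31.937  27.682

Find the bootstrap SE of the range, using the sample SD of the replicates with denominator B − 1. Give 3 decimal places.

Bootstrap SE is the standard deviation of the 6 replicate ranges.
Mean of replicates: (27.682 + 27.569 + 32.908 + 32.908 + 31.937 + 27.682) / 6 = 180.6860 / 6 = 30.1143
Sum of squared deviations: (−2.4323)² + (−2.5453)² + (+2.7937)² + (+2.7937)² + (+1.8227)² + (−2.4323)² = 37.2425
Variance = 37.2425 / 5 = 7.4485
SE* = √7.4485

SE* = 2.729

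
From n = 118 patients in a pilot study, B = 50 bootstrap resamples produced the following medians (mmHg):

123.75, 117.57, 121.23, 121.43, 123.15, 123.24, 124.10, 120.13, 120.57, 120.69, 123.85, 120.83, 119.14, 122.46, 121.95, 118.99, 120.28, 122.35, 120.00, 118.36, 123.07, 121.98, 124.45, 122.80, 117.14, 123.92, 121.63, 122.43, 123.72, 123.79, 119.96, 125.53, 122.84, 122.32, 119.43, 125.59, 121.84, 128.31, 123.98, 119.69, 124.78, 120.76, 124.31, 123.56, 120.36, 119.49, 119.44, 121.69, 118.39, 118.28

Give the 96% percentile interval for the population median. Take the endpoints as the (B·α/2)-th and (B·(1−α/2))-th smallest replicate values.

Sorted replicates: 117.14, 117.57, 118.28, 118.36, 118.39, 118.99, 119.14, 119.43, 119.44, 119.49, 119.69, 119.96, 120.00, 120.13, 120.28, 120.36, 120.57, 120.69, 120.76, 120.83, 121.23, 121.43, 121.63, 121.69, 121.84, 121.95, 121.98, 122.32, 122.35, 122.43, 122.46, 122.80, 122.84, 123.07, 123.15, 123.24, 123.56, 123.72, 123.75, 123.79, 123.85, 123.92, 123.98, 124.10, 124.31, 124.45, 124.78, 125.53, 125.59, 128.31
α = 0.04; lower rank = 50 × 0.020 = 1; upper rank = 50 × 0.980 = 49.
The 1st smallest replicate is 117.14; the 49th is 125.59.

(117.14, 125.59)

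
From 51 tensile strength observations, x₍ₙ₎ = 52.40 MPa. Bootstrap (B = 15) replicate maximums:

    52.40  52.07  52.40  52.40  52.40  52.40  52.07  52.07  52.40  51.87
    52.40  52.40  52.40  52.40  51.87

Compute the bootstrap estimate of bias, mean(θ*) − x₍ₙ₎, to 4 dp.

mean(θ*) = (52.40 + 52.07 + 52.40 + 52.40 + 52.40 + 52.40 + 52.07 + 52.07 + 52.40 + 51.87 + 52.40 + 52.40 + 52.40 + 52.40 + 51.87) / 15 = 52.26333
bias = 52.26333 − 52.40

bias = −0.1367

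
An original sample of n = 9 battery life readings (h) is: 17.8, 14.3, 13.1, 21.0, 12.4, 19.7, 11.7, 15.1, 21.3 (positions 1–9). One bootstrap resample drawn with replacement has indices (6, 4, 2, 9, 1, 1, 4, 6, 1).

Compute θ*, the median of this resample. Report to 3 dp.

Resample values: 19.7, 21.0, 14.3, 21.3, 17.8, 17.8, 21.0, 19.7, 17.8.
Sorted: 14.3, 17.8, 17.8, 17.8, 19.7, 19.7, 21.0, 21.0, 21.3
Median = middle value = 19.700

θ* = 19.700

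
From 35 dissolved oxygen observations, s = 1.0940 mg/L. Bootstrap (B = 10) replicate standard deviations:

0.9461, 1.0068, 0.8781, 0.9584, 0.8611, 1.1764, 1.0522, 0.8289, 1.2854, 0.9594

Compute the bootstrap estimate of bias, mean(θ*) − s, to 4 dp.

mean(θ*) = (0.9461 + 1.0068 + 0.8781 + 0.9584 + 0.8611 + 1.1764 + 1.0522 + 0.8289 + 1.2854 + 0.9594) / 10 = 0.99528
bias = 0.99528 − 1.0940

bias = −0.0987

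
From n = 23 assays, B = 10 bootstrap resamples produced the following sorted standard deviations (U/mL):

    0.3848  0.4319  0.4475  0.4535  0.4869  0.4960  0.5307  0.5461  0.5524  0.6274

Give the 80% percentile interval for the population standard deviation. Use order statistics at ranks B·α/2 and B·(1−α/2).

α = 0.20; lower rank = 10 × 0.100 = 1; upper rank = 10 × 0.900 = 9.
The 1st smallest replicate is 0.3848; the 9th is 0.5524.

(0.3848, 0.5524)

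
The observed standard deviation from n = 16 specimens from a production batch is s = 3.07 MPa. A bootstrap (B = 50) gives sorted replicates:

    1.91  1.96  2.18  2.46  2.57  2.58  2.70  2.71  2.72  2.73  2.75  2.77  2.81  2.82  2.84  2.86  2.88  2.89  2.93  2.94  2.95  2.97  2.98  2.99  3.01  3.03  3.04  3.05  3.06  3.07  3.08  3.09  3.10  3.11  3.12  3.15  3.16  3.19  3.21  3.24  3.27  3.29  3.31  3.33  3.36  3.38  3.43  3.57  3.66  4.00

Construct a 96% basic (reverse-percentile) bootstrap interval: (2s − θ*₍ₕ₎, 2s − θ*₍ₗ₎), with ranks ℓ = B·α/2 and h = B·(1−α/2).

Percentile endpoints at ranks 1 and 49: θ*₍1₎ = 1.91, θ*₍49₎ = 3.66.
Basic interval reflects these around s:
  lower = 2 × 3.07 − 3.66 = 2.48
  upper = 2 × 3.07 − 1.91 = 4.23

(2.48, 4.23)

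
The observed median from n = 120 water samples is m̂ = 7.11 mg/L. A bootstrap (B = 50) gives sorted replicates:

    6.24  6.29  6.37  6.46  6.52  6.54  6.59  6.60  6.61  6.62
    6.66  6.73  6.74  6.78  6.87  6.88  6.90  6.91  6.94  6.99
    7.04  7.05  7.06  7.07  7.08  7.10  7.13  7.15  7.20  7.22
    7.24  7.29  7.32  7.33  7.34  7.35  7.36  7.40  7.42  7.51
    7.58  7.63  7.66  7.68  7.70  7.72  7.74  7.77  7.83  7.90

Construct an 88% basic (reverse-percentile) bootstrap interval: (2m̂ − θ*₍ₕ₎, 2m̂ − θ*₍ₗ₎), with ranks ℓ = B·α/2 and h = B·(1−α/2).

Percentile endpoints at ranks 3 and 47: θ*₍3₎ = 6.37, θ*₍47₎ = 7.74.
Basic interval reflects these around m̂:
  lower = 2 × 7.11 − 7.74 = 6.48
  upper = 2 × 7.11 − 6.37 = 7.85

(6.48, 7.85)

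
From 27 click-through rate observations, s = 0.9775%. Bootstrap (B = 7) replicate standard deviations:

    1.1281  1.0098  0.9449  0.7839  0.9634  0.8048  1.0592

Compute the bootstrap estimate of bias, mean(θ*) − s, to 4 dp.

mean(θ*) = (1.1281 + 1.0098 + 0.9449 + 0.7839 + 0.9634 + 0.8048 + 1.0592) / 7 = 0.95630
bias = 0.95630 − 0.9775

bias = −0.0212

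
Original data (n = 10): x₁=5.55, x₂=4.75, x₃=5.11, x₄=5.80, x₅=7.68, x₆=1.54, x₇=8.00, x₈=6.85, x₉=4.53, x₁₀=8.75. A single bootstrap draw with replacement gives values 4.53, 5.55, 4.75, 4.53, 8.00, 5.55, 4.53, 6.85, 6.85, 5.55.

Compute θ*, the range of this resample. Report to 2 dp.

θ* = 3.47

Range = 8.00 − 4.53 = 3.47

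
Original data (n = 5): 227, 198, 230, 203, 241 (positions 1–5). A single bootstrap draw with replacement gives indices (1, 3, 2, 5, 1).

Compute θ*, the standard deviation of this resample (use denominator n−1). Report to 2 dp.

Resample values: 227, 230, 198, 241, 227.
Mean = 224.6000; sum of squared deviations = 1017.2000
s² = 1017.2000 / 4 = 254.3000
s = √254.3000 = 15.95

θ* = 15.95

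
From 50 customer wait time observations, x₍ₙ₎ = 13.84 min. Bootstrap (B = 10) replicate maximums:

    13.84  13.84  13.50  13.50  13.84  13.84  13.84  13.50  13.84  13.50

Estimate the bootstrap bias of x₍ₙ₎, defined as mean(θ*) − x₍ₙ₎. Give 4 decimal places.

bias = −0.1360

mean(θ*) = (13.84 + 13.84 + 13.50 + 13.50 + 13.84 + 13.84 + 13.84 + 13.50 + 13.84 + 13.50) / 10 = 13.70400
bias = 13.70400 − 13.84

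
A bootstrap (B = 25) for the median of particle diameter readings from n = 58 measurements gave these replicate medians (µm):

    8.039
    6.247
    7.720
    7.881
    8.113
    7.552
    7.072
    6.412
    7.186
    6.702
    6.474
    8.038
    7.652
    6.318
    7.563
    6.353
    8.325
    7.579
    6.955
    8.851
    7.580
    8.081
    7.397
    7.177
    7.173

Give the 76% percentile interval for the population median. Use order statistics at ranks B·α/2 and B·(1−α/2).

Sorted replicates: 6.247, 6.318, 6.353, 6.412, 6.474, 6.702, 6.955, 7.072, 7.173, 7.177, 7.186, 7.397, 7.552, 7.563, 7.579, 7.580, 7.652, 7.720, 7.881, 8.038, 8.039, 8.081, 8.113, 8.325, 8.851
α = 0.24; lower rank = 25 × 0.120 = 3; upper rank = 25 × 0.880 = 22.
The 3rd smallest replicate is 6.353; the 22nd is 8.081.

(6.353, 8.081)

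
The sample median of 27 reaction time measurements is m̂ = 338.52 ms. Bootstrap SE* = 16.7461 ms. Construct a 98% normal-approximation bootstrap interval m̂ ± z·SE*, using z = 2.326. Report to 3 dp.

Margin = 2.326 × 16.7461 = 38.9514
Interval: 338.52 ± 38.9514

(299.569, 377.471)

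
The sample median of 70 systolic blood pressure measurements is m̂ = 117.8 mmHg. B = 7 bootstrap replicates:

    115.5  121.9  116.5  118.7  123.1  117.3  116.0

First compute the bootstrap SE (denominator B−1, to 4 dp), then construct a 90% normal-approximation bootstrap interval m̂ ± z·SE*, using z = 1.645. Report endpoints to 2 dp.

Mean of replicates = 118.4286; sum of squared deviations = 53.4143; SE* = √(53.4143/6) = 2.9837
Margin = 1.645 × 2.9837 = 4.908
Interval: 117.8 ± 4.908

(112.89, 122.71)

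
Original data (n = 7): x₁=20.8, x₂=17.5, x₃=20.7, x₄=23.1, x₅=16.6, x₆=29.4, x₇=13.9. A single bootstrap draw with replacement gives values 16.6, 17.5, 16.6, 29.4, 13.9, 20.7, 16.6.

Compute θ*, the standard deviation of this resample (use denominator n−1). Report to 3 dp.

θ* = 5.102

Mean = 18.7571; sum of squared deviations = 156.1771
s² = 156.1771 / 6 = 26.0295
s = √26.0295 = 5.102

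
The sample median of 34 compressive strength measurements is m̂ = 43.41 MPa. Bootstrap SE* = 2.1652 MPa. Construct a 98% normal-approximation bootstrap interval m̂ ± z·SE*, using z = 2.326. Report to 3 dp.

Margin = 2.326 × 2.1652 = 5.0363
Interval: 43.41 ± 5.0363

(38.374, 48.446)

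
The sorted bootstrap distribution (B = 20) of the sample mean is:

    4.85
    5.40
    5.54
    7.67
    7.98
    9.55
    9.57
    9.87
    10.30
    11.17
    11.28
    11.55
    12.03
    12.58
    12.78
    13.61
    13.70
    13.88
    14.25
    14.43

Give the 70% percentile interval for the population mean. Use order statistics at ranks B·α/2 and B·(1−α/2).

α = 0.30; lower rank = 20 × 0.150 = 3; upper rank = 20 × 0.850 = 17.
The 3rd smallest replicate is 5.54; the 17th is 13.70.

(5.54, 13.70)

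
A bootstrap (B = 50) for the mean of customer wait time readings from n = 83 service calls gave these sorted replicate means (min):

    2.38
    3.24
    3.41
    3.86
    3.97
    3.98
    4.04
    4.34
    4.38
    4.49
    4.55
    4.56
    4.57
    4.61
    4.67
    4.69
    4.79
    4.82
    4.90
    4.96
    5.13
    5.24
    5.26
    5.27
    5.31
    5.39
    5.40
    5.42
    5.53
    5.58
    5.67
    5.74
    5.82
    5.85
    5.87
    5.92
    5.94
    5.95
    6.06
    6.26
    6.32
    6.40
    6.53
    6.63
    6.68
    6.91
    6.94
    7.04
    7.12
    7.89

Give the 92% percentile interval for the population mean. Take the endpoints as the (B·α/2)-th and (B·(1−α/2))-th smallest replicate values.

α = 0.08; lower rank = 50 × 0.040 = 2; upper rank = 50 × 0.960 = 48.
The 2nd smallest replicate is 3.24; the 48th is 7.04.

(3.24, 7.04)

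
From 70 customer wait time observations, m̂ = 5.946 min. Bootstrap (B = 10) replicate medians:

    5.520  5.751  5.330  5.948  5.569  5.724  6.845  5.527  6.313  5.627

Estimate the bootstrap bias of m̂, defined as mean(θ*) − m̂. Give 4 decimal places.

bias = −0.1306

mean(θ*) = (5.520 + 5.751 + 5.330 + 5.948 + 5.569 + 5.724 + 6.845 + 5.527 + 6.313 + 5.627) / 10 = 5.81540
bias = 5.81540 − 5.946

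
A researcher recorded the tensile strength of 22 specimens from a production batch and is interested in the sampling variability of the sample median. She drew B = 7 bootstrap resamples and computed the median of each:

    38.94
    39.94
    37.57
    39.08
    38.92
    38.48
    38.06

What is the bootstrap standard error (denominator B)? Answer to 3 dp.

SE* = 0.709

Bootstrap SE is the standard deviation of the 7 replicate medians.
Mean of replicates: (38.94 + 39.94 + 37.57 + 39.08 + 38.92 + 38.48 + 38.06) / 7 = 270.9900 / 7 = 38.7129
Sum of squared deviations: (+0.2271)² + (+1.2271)² + (−1.1429)² + (+0.3671)² + (+0.2071)² + (−0.2329)² + (−0.6529)² = 3.5217
Variance = 3.5217 / 7 = 0.5031
SE* = √0.5031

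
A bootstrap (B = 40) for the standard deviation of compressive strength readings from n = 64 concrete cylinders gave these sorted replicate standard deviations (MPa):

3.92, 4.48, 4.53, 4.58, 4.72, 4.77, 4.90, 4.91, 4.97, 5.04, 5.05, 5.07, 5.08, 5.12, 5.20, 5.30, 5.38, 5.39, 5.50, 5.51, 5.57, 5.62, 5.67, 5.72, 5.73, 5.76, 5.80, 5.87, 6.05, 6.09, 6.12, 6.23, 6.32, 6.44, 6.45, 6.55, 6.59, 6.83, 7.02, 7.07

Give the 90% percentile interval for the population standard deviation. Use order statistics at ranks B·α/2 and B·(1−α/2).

(4.48, 6.83)

α = 0.10; lower rank = 40 × 0.050 = 2; upper rank = 40 × 0.950 = 38.
The 2nd smallest replicate is 4.48; the 38th is 6.83.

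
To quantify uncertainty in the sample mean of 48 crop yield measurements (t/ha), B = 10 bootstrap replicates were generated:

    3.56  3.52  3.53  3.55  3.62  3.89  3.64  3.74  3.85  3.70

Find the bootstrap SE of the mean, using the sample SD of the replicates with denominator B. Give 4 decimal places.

SE* = 0.1255

Bootstrap SE is the standard deviation of the 10 replicate means.
Mean of replicates: (3.56 + 3.52 + 3.53 + 3.55 + 3.62 + 3.89 + 3.64 + 3.74 + 3.85 + 3.70) / 10 = 36.60000 / 10 = 3.66000
Sum of squared deviations: (−0.10000)² + (−0.14000)² + (−0.13000)² + (−0.11000)² + (−0.04000)² + (+0.23000)² + (−0.02000)² + (+0.08000)² + (+0.19000)² + (+0.04000)² = 0.15760
Variance = 0.15760 / 10 = 0.01576
SE* = √0.01576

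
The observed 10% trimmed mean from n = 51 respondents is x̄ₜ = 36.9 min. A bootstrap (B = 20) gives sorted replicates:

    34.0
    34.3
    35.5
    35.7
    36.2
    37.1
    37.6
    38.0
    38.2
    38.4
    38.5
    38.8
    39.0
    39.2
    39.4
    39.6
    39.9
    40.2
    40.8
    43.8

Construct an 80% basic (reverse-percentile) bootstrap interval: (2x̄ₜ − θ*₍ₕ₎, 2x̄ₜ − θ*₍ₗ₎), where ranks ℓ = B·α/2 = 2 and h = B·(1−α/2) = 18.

Percentile endpoints at ranks 2 and 18: θ*₍2₎ = 34.3, θ*₍18₎ = 40.2.
Basic interval reflects these around x̄ₜ:
  lower = 2 × 36.9 − 40.2 = 33.6
  upper = 2 × 36.9 − 34.3 = 39.5

(33.6, 39.5)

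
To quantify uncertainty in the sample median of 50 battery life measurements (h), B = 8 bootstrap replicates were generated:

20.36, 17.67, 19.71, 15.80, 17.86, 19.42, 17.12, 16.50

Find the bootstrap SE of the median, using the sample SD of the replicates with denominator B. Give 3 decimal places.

SE* = 1.520

Bootstrap SE is the standard deviation of the 8 replicate medians.
Mean of replicates: (20.36 + 17.67 + 19.71 + 15.80 + 17.86 + 19.42 + 17.12 + 16.50) / 8 = 144.4400 / 8 = 18.0550
Sum of squared deviations: (+2.3050)² + (−0.3850)² + (+1.6550)² + (−2.2550)² + (−0.1950)² + (+1.3650)² + (−0.9350)² + (−1.5550)² = 18.4788
Variance = 18.4788 / 8 = 2.3098
SE* = √2.3098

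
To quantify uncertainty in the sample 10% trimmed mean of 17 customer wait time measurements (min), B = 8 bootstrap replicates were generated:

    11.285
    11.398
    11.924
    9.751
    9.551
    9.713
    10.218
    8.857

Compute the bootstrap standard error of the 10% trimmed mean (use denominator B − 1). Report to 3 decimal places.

Bootstrap SE is the standard deviation of the 8 replicate 10% trimmed means.
Mean of replicates: (11.285 + 11.398 + 11.924 + 9.751 + 9.551 + 9.713 + 10.218 + 8.857) / 8 = 82.6970 / 8 = 10.3371
Sum of squared deviations: (+0.9479)² + (+1.0609)² + (+1.5869)² + (−0.5861)² + (−0.7861)² + (−0.6241)² + (−0.1191)² + (−1.4801)² = 8.0981
Variance = 8.0981 / 7 = 1.1569
SE* = √1.1569

SE* = 1.076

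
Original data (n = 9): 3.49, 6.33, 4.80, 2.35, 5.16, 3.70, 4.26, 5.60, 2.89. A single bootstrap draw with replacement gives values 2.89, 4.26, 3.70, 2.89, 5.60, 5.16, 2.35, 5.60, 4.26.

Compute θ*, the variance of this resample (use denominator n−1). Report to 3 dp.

Mean = 4.0789; sum of squared deviations = 11.8215
s² = 11.8215 / 8 = 1.4777

θ* = 1.478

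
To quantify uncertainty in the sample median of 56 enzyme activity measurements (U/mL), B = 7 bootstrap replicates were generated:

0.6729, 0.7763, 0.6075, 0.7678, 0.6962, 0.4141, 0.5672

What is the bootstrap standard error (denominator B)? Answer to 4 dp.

SE* = 0.1174

Bootstrap SE is the standard deviation of the 7 replicate medians.
Mean of replicates: (0.6729 + 0.7763 + 0.6075 + 0.7678 + 0.6962 + 0.4141 + 0.5672) / 7 = 4.50200 / 7 = 0.64314
Sum of squared deviations: (+0.02976)² + (+0.13316)² + (−0.03564)² + (+0.12466)² + (+0.05306)² + (−0.22904)² + (−0.07594)² = 0.09647
Variance = 0.09647 / 7 = 0.01378
SE* = √0.01378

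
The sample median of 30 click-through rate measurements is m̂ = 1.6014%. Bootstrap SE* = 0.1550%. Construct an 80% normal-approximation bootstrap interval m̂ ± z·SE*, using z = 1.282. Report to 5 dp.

(1.40269, 1.80011)

Margin = 1.282 × 0.1550 = 0.198710
Interval: 1.6014 ± 0.198710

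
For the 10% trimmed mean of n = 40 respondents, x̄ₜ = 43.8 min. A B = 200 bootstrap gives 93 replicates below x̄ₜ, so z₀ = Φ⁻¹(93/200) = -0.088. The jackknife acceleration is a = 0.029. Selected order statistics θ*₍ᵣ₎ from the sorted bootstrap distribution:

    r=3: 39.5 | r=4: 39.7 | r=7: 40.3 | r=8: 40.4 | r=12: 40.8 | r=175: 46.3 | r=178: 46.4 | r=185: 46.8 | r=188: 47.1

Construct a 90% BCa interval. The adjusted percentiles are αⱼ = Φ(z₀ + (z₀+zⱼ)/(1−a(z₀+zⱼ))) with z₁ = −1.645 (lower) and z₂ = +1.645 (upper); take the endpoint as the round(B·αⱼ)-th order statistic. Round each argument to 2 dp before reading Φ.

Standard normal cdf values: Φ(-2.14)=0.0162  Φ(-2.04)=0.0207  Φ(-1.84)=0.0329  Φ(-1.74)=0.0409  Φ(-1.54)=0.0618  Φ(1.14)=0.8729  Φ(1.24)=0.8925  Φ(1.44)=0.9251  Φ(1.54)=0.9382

Lower: z₀ + z₁ = -0.088 + (-1.645) = -1.733; 1 − a(z₀+z₁) = 1 − (0.029)(-1.733) = 1.0503; argument = -0.088 + (-1.733)/1.0503 = -1.7381 → -1.74.
α₁ = Φ(-1.74) = 0.0409; rank = round(200 × 0.0409) = 8; θ*₍8₎ = 40.4.
Upper: z₀ + z₂ = 1.557; 1 − a(z₀+z₂) = 0.9548; argument = 1.5426 → 1.54; α₂ = 0.9382; rank = 188; θ*₍188₎ = 47.1.

(40.4, 47.1)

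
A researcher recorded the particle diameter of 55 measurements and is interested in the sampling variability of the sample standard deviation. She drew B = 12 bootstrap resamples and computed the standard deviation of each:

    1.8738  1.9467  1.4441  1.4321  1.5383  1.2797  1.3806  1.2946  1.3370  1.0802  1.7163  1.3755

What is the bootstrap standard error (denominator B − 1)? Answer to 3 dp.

Bootstrap SE is the standard deviation of the 12 replicate standard deviations.
Mean of replicates: (1.8738 + 1.9467 + 1.4441 + 1.4321 + 1.5383 + 1.2797 + 1.3806 + 1.2946 + 1.3370 + 1.0802 + 1.7163 + 1.3755) / 12 = 17.69890 / 12 = 1.47491
Sum of squared deviations: (+0.39889)² + (+0.47179)² + (−0.03081)² + (−0.04281)² + (+0.06339)² + (−0.19521)² + (−0.09431)² + (−0.18031)² + (−0.13791)² + (−0.39471)² + (+0.24139)² + (−0.09941)² = 0.71098
Variance = 0.71098 / 11 = 0.06463
SE* = √0.06463

SE* = 0.254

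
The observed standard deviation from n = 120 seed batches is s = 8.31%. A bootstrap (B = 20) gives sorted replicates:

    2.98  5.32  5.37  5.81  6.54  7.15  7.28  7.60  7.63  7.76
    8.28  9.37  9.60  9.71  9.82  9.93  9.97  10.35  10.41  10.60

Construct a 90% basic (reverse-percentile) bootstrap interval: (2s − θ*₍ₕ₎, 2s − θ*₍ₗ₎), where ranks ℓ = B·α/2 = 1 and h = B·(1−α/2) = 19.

Percentile endpoints at ranks 1 and 19: θ*₍1₎ = 2.98, θ*₍19₎ = 10.41.
Basic interval reflects these around s:
  lower = 2 × 8.31 − 10.41 = 6.21
  upper = 2 × 8.31 − 2.98 = 13.64

(6.21, 13.64)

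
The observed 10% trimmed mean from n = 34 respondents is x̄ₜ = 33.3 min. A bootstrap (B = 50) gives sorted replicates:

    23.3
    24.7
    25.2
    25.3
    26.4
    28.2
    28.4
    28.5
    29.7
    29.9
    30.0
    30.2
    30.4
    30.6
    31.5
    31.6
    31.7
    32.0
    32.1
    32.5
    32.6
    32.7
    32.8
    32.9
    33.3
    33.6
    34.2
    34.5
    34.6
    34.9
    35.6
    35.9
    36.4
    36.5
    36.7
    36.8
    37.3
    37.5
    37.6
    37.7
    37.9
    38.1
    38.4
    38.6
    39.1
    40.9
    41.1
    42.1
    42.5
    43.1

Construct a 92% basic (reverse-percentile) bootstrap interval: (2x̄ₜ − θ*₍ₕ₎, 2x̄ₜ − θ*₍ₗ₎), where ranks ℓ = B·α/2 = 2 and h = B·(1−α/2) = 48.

(24.5, 41.9)

Percentile endpoints at ranks 2 and 48: θ*₍2₎ = 24.7, θ*₍48₎ = 42.1.
Basic interval reflects these around x̄ₜ:
  lower = 2 × 33.3 − 42.1 = 24.5
  upper = 2 × 33.3 − 24.7 = 41.9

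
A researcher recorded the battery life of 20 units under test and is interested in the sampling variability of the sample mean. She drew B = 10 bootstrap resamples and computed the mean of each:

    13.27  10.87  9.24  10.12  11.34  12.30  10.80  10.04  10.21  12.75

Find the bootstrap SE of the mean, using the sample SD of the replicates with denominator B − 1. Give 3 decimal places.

SE* = 1.308

Bootstrap SE is the standard deviation of the 10 replicate means.
Mean of replicates: (13.27 + 10.87 + 9.24 + 10.12 + 11.34 + 12.30 + 10.80 + 10.04 + 10.21 + 12.75) / 10 = 110.9400 / 10 = 11.0940
Sum of squared deviations: (+2.1760)² + (−0.2240)² + (−1.8540)² + (−0.9740)² + (+0.2460)² + (+1.2060)² + (−0.2940)² + (−1.0540)² + (−0.8840)² + (+1.6560)² = 15.4072
Variance = 15.4072 / 9 = 1.7119
SE* = √1.7119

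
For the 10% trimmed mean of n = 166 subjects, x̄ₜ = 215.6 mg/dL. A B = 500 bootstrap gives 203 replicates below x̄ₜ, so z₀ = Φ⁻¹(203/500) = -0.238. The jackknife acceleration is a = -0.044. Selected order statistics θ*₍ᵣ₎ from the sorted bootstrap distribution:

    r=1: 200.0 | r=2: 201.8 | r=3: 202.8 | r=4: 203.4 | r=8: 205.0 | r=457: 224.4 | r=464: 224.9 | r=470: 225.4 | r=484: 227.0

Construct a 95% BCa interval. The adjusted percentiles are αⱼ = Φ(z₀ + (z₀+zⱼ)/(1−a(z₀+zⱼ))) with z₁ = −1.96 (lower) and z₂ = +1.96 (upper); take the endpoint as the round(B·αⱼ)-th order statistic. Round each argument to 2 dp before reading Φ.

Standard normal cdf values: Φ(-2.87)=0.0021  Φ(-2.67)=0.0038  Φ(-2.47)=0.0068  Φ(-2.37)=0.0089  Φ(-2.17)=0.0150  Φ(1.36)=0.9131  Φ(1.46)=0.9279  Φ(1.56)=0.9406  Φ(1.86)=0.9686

(201.8, 224.4)

Lower: z₀ + z₁ = -0.238 + (-1.960) = -2.198; 1 − a(z₀+z₁) = 1 − (-0.044)(-2.198) = 0.9033; argument = -0.238 + (-2.198)/0.9033 = -2.6713 → -2.67.
α₁ = Φ(-2.67) = 0.0038; rank = round(500 × 0.0038) = 2; θ*₍2₎ = 201.8.
Upper: z₀ + z₂ = 1.722; 1 − a(z₀+z₂) = 1.0758; argument = 1.3627 → 1.36; α₂ = 0.9131; rank = 457; θ*₍457₎ = 224.4.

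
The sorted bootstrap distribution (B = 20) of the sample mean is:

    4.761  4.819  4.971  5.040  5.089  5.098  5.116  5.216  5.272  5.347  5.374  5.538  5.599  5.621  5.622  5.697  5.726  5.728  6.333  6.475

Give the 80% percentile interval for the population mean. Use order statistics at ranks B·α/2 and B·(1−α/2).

(4.819, 5.728)

α = 0.20; lower rank = 20 × 0.100 = 2; upper rank = 20 × 0.900 = 18.
The 2nd smallest replicate is 4.819; the 18th is 5.728.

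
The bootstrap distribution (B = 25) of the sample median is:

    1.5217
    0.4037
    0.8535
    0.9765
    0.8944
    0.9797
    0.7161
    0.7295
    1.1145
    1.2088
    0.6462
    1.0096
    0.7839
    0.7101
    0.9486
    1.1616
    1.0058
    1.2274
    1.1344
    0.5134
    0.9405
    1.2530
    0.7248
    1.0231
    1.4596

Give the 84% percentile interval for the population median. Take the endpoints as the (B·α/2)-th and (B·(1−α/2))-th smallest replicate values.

Sorted replicates: 0.4037, 0.5134, 0.6462, 0.7101, 0.7161, 0.7248, 0.7295, 0.7839, 0.8535, 0.8944, 0.9405, 0.9486, 0.9765, 0.9797, 1.0058, 1.0096, 1.0231, 1.1145, 1.1344, 1.1616, 1.2088, 1.2274, 1.2530, 1.4596, 1.5217
α = 0.16; lower rank = 25 × 0.080 = 2; upper rank = 25 × 0.920 = 23.
The 2nd smallest replicate is 0.5134; the 23rd is 1.2530.

(0.5134, 1.2530)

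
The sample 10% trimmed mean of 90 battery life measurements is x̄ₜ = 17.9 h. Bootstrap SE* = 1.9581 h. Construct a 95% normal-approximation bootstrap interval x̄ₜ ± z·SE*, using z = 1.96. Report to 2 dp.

Margin = 1.96 × 1.9581 = 3.838
Interval: 17.9 ± 3.838

(14.06, 21.74)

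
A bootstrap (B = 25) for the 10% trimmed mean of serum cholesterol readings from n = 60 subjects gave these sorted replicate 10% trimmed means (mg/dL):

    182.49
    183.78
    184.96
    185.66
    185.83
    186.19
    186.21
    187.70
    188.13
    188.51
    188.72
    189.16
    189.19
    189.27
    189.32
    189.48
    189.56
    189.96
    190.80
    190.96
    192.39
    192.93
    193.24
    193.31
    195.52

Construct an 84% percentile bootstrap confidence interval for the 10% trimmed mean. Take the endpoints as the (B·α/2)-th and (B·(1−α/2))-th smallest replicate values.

α = 0.16; lower rank = 25 × 0.080 = 2; upper rank = 25 × 0.920 = 23.
The 2nd smallest replicate is 183.78; the 23rd is 193.24.

(183.78, 193.24)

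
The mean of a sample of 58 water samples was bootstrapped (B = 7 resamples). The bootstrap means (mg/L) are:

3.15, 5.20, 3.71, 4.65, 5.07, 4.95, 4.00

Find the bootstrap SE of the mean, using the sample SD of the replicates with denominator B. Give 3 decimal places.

SE* = 0.722

Bootstrap SE is the standard deviation of the 7 replicate means.
Mean of replicates: (3.15 + 5.20 + 3.71 + 4.65 + 5.07 + 4.95 + 4.00) / 7 = 30.7300 / 7 = 4.3900
Sum of squared deviations: (−1.2400)² + (+0.8100)² + (−0.6800)² + (+0.2600)² + (+0.6800)² + (+0.5600)² + (−0.3900)² = 3.6518
Variance = 3.6518 / 7 = 0.5217
SE* = √0.5217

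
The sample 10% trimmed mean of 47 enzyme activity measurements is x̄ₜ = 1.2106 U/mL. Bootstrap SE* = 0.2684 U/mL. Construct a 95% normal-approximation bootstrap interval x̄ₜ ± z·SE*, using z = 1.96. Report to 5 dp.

(0.68454, 1.73666)

Margin = 1.96 × 0.2684 = 0.526064
Interval: 1.2106 ± 0.526064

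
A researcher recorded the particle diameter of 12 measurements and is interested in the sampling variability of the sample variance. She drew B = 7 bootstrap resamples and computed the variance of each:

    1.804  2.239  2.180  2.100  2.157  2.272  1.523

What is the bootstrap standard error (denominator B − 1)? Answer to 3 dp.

SE* = 0.275

Bootstrap SE is the standard deviation of the 7 replicate variances.
Mean of replicates: (1.804 + 2.239 + 2.180 + 2.100 + 2.157 + 2.272 + 1.523) / 7 = 14.2750 / 7 = 2.0393
Sum of squared deviations: (−0.2353)² + (+0.1997)² + (+0.1407)² + (+0.0607)² + (+0.1177)² + (+0.2327)² + (−0.5163)² = 0.4533
Variance = 0.4533 / 6 = 0.0755
SE* = √0.0755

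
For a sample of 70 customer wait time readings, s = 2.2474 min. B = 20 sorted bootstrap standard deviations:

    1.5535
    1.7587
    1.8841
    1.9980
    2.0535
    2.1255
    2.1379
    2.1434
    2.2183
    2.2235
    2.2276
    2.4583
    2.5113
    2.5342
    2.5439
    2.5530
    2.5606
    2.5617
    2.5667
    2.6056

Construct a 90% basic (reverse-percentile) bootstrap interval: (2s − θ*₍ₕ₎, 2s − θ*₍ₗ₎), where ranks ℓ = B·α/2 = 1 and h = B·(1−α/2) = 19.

(1.9281, 2.9413)

Percentile endpoints at ranks 1 and 19: θ*₍1₎ = 1.5535, θ*₍19₎ = 2.5667.
Basic interval reflects these around s:
  lower = 2 × 2.2474 − 2.5667 = 1.9281
  upper = 2 × 2.2474 − 1.5535 = 2.9413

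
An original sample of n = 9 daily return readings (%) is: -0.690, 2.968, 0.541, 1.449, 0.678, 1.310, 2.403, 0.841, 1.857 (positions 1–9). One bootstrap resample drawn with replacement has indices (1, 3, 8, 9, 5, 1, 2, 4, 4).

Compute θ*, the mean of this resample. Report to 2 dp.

Resample values: -0.690, 0.541, 0.841, 1.857, 0.678, -0.690, 2.968, 1.449, 1.449.
Mean = ((-0.690) + 0.541 + 0.841 + 1.857 + 0.678 + (-0.690) + 2.968 + 1.449 + 1.449) / 9 = 8.4030 / 9 = 0.93

θ* = 0.93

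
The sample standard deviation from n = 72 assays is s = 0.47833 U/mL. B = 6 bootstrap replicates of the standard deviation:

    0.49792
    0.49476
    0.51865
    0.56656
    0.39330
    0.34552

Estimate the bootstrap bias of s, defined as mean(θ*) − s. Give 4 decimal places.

mean(θ*) = (0.49792 + 0.49476 + 0.51865 + 0.56656 + 0.39330 + 0.34552) / 6 = 0.46945
bias = 0.46945 − 0.47833

bias = −0.0089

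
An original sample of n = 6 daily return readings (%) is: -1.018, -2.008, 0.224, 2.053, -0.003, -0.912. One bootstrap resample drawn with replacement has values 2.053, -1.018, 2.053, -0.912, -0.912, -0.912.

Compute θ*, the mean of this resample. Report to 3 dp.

Mean = (2.053 + (-1.018) + 2.053 + (-0.912) + (-0.912) + (-0.912)) / 6 = 0.3520 / 6 = 0.059

θ* = 0.059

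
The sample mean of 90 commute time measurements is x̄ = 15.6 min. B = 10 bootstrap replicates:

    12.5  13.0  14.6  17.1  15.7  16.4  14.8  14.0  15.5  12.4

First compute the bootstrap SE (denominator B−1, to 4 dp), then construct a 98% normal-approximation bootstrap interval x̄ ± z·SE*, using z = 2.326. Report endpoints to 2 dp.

(11.82, 19.38)

Mean of replicates = 14.6000; sum of squared deviations = 23.7200; SE* = √(23.7200/9) = 1.6234
Margin = 2.326 × 1.6234 = 3.776
Interval: 15.6 ± 3.776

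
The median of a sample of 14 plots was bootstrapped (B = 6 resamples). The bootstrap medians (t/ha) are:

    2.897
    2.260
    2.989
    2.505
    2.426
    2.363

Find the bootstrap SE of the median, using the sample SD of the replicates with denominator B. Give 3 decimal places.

Bootstrap SE is the standard deviation of the 6 replicate medians.
Mean of replicates: (2.897 + 2.260 + 2.989 + 2.505 + 2.426 + 2.363) / 6 = 15.4400 / 6 = 2.5733
Sum of squared deviations: (+0.3237)² + (−0.3133)² + (+0.4157)² + (−0.0683)² + (−0.1473)² + (−0.2103)² = 0.4463
Variance = 0.4463 / 6 = 0.0744
SE* = √0.0744

SE* = 0.273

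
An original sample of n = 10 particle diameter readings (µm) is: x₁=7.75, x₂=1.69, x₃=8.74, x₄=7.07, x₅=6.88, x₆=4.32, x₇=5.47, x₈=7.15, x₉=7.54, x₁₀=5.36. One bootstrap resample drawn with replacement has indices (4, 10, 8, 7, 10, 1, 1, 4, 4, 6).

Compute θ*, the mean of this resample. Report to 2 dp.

θ* = 6.44

Resample values: 7.07, 5.36, 7.15, 5.47, 5.36, 7.75, 7.75, 7.07, 7.07, 4.32.
Mean = (7.07 + 5.36 + 7.15 + 5.47 + 5.36 + 7.75 + 7.75 + 7.07 + 7.07 + 4.32) / 10 = 64.370 / 10 = 6.44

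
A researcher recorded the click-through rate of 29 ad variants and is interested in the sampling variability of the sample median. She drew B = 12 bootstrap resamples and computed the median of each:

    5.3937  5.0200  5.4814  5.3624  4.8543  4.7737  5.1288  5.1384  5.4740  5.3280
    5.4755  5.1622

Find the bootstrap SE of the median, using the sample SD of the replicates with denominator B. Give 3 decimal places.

SE* = 0.233

Bootstrap SE is the standard deviation of the 12 replicate medians.
Mean of replicates: (5.3937 + 5.0200 + 5.4814 + 5.3624 + 4.8543 + 4.7737 + 5.1288 + 5.1384 + 5.4740 + 5.3280 + 5.4755 + 5.1622) / 12 = 62.59240 / 12 = 5.21603
Sum of squared deviations: (+0.17767)² + (−0.19603)² + (+0.26537)² + (+0.14637)² + (−0.36173)² + (−0.44233)² + (−0.08723)² + (−0.07763)² + (+0.25797)² + (+0.11197)² + (+0.25947)² + (−0.05383)² = 0.65129
Variance = 0.65129 / 12 = 0.05427
SE* = √0.05427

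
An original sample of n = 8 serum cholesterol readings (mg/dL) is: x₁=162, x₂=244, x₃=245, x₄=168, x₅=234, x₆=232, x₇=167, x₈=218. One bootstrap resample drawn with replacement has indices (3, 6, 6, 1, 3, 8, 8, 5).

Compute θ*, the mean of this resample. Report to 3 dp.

θ* = 223.250

Resample values: 245, 232, 232, 162, 245, 218, 218, 234.
Mean = (245 + 232 + 232 + 162 + 245 + 218 + 218 + 234) / 8 = 1786.0 / 8 = 223.250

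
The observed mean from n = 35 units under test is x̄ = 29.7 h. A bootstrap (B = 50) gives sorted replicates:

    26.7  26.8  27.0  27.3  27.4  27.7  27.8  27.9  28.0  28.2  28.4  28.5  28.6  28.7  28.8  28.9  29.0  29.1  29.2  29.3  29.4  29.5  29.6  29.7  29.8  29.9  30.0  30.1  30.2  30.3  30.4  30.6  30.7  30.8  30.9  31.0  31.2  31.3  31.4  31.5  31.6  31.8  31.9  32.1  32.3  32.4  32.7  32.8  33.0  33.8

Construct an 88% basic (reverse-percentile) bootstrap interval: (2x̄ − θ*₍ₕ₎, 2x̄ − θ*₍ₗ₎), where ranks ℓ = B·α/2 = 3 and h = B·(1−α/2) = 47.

Percentile endpoints at ranks 3 and 47: θ*₍3₎ = 27.0, θ*₍47₎ = 32.7.
Basic interval reflects these around x̄:
  lower = 2 × 29.7 − 32.7 = 26.7
  upper = 2 × 29.7 − 27.0 = 32.4

(26.7, 32.4)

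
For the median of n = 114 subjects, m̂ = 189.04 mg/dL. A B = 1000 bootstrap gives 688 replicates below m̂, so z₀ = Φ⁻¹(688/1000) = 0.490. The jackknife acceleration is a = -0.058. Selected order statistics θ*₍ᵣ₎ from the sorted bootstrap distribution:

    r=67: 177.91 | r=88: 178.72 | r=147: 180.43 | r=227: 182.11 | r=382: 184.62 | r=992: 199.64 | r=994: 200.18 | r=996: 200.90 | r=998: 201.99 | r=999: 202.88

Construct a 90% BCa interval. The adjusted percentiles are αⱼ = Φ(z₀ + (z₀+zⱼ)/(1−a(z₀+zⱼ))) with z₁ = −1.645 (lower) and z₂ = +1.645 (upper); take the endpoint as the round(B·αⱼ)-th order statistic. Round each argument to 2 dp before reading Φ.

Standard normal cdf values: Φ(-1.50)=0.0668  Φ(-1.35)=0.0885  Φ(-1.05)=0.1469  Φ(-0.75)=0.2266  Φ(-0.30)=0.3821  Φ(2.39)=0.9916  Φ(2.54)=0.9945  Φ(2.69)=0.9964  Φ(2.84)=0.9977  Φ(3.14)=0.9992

Lower: z₀ + z₁ = 0.490 + (-1.645) = -1.155; 1 − a(z₀+z₁) = 1 − (-0.058)(-1.155) = 0.9330; argument = 0.490 + (-1.155)/0.9330 = -0.7479 → -0.75.
α₁ = Φ(-0.75) = 0.2266; rank = round(1000 × 0.2266) = 227; θ*₍227₎ = 182.11.
Upper: z₀ + z₂ = 2.135; 1 − a(z₀+z₂) = 1.1238; argument = 2.3898 → 2.39; α₂ = 0.9916; rank = 992; θ*₍992₎ = 199.64.

(182.11, 199.64)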